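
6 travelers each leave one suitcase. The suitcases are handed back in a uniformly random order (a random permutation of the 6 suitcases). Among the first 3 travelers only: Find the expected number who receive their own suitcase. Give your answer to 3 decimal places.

Let Xᵢ = 1 if person i gets their own suitcase. For each i, P(Xᵢ=1) = 1/6.
By linearity of expectation, E[X₁+…+X_3] = 3·(1/6) = 1/2.
≈ 0.500

0.500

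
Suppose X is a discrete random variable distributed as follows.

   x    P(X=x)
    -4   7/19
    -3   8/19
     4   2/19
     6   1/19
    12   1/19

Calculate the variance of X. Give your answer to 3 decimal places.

E[X] = (7/19)·(-4) + (8/19)·(-3) + (2/19)·4 + (1/19)·6 + (1/19)·12 = -26/19
E[X²] = (7/19)·16 + (8/19)·9 + (2/19)·16 + (1/19)·36 + (1/19)·144 = 396/19
Var(X) = 396/19 − (-26/19)² = 6848/361 ≈ 18.970

18.970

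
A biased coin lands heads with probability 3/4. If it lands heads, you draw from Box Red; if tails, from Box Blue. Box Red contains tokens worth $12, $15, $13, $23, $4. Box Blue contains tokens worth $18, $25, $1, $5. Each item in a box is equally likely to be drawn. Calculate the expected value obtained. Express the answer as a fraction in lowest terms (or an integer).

E[X | Box Red] = (12 + 15 + 13 + 23 + 4)/5 = 67/5
E[X | Box Blue] = (18 + 25 + 1 + 5)/4 = 49/4
E[X] = (3/4)·67/5 + (1/4)·49/4 = 1049/80

1049/80 dollars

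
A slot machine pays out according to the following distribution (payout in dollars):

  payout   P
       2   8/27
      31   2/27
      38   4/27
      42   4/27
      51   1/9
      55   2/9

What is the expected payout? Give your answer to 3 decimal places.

$32.630

E[X] = (8/27)·2 + (2/27)·31 + (4/27)·38 + (4/27)·42 + (1/9)·51 + (2/9)·55
     = 881/27 ≈ 32.630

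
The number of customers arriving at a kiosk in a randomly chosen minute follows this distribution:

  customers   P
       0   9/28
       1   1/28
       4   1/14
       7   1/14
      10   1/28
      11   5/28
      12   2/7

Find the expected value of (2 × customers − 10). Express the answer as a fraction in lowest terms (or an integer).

E[2x-10] = (9/28)·(-10) + (1/28)·(-8) + (1/14)·(-2) + (1/14)·4 + (1/28)·10 + (5/28)·12 + (2/7)·14
     = 22/7

22/7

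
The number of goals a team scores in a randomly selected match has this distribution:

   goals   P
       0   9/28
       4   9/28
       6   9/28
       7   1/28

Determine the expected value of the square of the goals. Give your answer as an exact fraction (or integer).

517/28

E[X²] = (9/28)·0 + (9/28)·16 + (9/28)·36 + (1/28)·49
     = 517/28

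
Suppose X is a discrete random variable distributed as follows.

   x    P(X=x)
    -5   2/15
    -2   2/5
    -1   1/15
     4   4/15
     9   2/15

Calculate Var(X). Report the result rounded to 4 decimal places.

E[X] = (2/15)·(-5) + (2/5)·(-2) + (1/15)·(-1) + (4/15)·4 + (2/15)·9 = 11/15
E[X²] = (2/15)·25 + (2/5)·4 + (1/15)·1 + (4/15)·16 + (2/15)·81 = 301/15
Var(X) = 301/15 − (11/15)² = 4394/225 ≈ 19.5289

19.5289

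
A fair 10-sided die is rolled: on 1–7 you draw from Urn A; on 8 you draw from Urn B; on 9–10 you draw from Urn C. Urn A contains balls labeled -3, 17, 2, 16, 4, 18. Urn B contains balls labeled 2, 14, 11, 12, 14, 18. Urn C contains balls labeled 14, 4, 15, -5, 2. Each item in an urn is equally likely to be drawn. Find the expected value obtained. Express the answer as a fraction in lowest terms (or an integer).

E[X | Urn A] = (-3 + 17 + 2 + 16 + 4 + 18)/6 = 9
E[X | Urn B] = (2 + 14 + 11 + 12 + 14 + 18)/6 = 71/6
E[X | Urn C] = (14 + 4 + 15 − 5 + 2)/5 = 6
E[X] = (7/10)·9 + (1/10)·71/6 + (1/5)·6 = 521/60

521/60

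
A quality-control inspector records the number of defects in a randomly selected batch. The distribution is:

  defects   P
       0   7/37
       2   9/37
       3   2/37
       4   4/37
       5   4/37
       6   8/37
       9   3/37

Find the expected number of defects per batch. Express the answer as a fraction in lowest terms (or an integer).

135/37

E[X] = (7/37)·0 + (9/37)·2 + (2/37)·3 + (4/37)·4 + (4/37)·5 + (8/37)·6 + (3/37)·9
     = 135/37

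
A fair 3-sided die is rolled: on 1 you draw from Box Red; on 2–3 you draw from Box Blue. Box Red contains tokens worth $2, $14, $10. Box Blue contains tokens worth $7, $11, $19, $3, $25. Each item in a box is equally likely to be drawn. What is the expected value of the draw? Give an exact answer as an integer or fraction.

104/9 dollars

E[X | Box Red] = (2 + 14 + 10)/3 = 26/3
E[X | Box Blue] = (7 + 11 + 19 + 3 + 25)/5 = 13
E[X] = (1/3)·26/3 + (2/3)·13 = 104/9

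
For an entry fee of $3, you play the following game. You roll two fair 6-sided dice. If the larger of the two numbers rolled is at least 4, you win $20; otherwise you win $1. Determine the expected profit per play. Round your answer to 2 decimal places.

E[payout] = (1/4)·1 + (3/4)·20 = 61/4
Expected profit = 61/4 − 3 = 49/4 ≈ $12.25

$12.25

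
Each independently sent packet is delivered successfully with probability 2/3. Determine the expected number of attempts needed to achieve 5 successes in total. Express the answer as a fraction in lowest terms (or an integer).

15/2

By linearity (sum of 5 independent geometric waits), E[trials] = 5/p = 5/(2/3) = 15/2.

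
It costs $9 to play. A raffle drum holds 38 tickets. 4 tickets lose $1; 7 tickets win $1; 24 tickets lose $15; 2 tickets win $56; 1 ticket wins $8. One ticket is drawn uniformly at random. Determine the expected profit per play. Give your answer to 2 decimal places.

-$15.24

E[payout] = (4/38)·(-1) + (7/38)·1 + (24/38)·(-15) + (2/38)·56 + (1/38)·8 = -237/38
Expected profit = -237/38 − 9 = -579/38 ≈ -$15.24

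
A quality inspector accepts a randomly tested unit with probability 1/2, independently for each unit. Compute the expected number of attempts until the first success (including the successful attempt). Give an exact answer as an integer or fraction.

For a geometric distribution, E[trials] = 1/p = 1/(1/2) = 2.

2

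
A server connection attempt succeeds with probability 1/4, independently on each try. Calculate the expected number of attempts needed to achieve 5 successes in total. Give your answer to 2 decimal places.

By linearity (sum of 5 independent geometric waits), E[trials] = 5/p = 5/(1/4) = 20.
≈ 20.00

20.00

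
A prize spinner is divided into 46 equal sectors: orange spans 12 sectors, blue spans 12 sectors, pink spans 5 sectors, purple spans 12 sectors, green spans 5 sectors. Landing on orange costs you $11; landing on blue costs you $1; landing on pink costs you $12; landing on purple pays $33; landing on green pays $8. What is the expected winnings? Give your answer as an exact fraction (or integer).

116/23 dollars

E[payout] = (12/46)·(-11) + (12/46)·(-1) + (5/46)·(-12) + (12/46)·33 + (5/46)·8 = 116/23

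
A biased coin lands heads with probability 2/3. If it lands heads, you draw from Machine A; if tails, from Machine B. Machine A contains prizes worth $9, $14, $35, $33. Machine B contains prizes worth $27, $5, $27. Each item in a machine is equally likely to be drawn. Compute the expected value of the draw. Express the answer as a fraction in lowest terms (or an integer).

391/18 dollars

E[X | Machine A] = (9 + 14 + 35 + 33)/4 = 91/4
E[X | Machine B] = (27 + 5 + 27)/3 = 59/3
E[X] = (2/3)·91/4 + (1/3)·59/3 = 391/18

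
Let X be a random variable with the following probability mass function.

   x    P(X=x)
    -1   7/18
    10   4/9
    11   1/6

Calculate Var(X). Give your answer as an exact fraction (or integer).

2456/81

E[X] = (7/18)·(-1) + (4/9)·10 + (1/6)·11 = 53/9
E[X²] = (7/18)·1 + (4/9)·100 + (1/6)·121 = 65
Var(X) = 65 − (53/9)² = 2456/81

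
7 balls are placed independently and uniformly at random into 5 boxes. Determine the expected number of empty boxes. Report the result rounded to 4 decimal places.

1.0486

Let Xⱼ=1 if box j is empty. P(Xⱼ=1) = ((5-1)/5)^7 = 16384/78125.
By linearity, E[#empty] = 5·16384/78125 = 16384/15625.
≈ 1.0486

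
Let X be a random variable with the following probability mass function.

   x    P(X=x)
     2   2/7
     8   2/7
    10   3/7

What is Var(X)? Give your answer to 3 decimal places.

E[X] = (2/7)·2 + (2/7)·8 + (3/7)·10 = 50/7
E[X²] = (2/7)·4 + (2/7)·64 + (3/7)·100 = 436/7
Var(X) = 436/7 − (50/7)² = 552/49 ≈ 11.265

11.265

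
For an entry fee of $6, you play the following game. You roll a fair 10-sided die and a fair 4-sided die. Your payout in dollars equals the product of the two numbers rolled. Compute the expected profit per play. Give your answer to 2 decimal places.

$7.75

Distribution of the product of the two numbers rolled: 1 w.p. 1/40, 2 w.p. 1/20, 3 w.p. 1/20, 4 w.p. 3/40, 5 w.p. 1/40, 6 w.p. 3/40, …
E[payout] = (1/40)·1 + (1/20)·2 + (1/20)·3 + (3/40)·4 + (1/40)·5 + (3/40)·6 + (1/40)·7 + (3/40)·8 + (1/20)·9 + (1/20)·10 + (3/40)·12 + (1/40)·14 + (1/40)·15 + (1/20)·16 + (1/20)·18 + (1/20)·20 + (1/40)·21 + (1/20)·24 + (1/40)·27 + (1/40)·28 + (1/40)·30 + (1/40)·32 + (1/40)·36 + (1/40)·40 = 55/4
Expected profit = 55/4 − 6 = 31/4 ≈ $7.75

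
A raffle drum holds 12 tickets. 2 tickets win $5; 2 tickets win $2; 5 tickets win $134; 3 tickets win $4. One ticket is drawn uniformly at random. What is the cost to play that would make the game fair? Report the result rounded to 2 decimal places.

E[payout] = (2/12)·5 + (2/12)·2 + (5/12)·134 + (3/12)·4 = 58
Fair fee = E[payout] = 58 ≈ $58.00

$58.00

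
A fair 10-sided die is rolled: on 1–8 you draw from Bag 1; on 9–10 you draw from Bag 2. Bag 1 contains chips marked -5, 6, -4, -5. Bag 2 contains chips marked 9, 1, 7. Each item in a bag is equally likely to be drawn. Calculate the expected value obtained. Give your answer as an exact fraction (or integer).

E[X | Bag 1] = (-5 + 6 − 4 − 5)/4 = -2
E[X | Bag 2] = (9 + 1 + 7)/3 = 17/3
E[X] = (4/5)·(-2) + (1/5)·17/3 = -7/15

-7/15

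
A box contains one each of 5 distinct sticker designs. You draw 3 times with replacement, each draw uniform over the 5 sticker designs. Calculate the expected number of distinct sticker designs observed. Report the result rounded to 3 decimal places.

2.440

Let Xⱼ=1 if type j appears at least once. P(Xⱼ=1) = 1 − ((5−1)/5)^3 = 61/125.
E[#distinct] = 5·61/125 = 61/25.
≈ 2.440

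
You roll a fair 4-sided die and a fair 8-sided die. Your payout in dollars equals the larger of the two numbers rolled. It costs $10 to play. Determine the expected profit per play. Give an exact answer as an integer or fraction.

-83/16 dollars

Distribution of the larger of the two numbers rolled: 1 w.p. 1/32, 2 w.p. 3/32, 3 w.p. 5/32, 4 w.p. 7/32, 5 w.p. 1/8, 6 w.p. 1/8, …
E[payout] = (1/32)·1 + (3/32)·2 + (5/32)·3 + (7/32)·4 + (1/8)·5 + (1/8)·6 + (1/8)·7 + (1/8)·8 = 77/16
Expected profit = 77/16 − 10 = -83/16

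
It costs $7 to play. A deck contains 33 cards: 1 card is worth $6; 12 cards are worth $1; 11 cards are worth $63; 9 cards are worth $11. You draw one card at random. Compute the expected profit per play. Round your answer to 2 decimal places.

$17.55

E[payout] = (1/33)·6 + (12/33)·1 + (11/33)·63 + (9/33)·11 = 270/11
Expected profit = 270/11 − 7 = 193/11 ≈ $17.55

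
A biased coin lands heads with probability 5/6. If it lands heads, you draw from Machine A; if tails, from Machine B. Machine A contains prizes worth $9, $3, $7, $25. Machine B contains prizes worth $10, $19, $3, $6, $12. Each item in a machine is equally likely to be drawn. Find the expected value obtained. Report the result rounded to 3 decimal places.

E[X | Machine A] = (9 + 3 + 7 + 25)/4 = 11
E[X | Machine B] = (10 + 19 + 3 + 6 + 12)/5 = 10
E[X] = (5/6)·11 + (1/6)·10 = 65/6 ≈ 10.833

$10.833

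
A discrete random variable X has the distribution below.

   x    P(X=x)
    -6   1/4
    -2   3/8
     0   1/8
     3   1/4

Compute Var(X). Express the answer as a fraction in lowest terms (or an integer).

E[X] = (1/4)·(-6) + (3/8)·(-2) + (1/8)·0 + (1/4)·3 = -3/2
E[X²] = (1/4)·36 + (3/8)·4 + (1/8)·0 + (1/4)·9 = 51/4
Var(X) = 51/4 − (-3/2)² = 21/2

21/2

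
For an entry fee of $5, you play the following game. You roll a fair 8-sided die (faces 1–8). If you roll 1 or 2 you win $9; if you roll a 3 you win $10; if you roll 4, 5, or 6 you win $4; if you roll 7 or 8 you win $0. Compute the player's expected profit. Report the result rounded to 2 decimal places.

$0.00

E[payout] = (1/4)·0 + (3/8)·4 + (1/4)·9 + (1/8)·10 = 5
Expected profit = 5 − 5 = 0 ≈ $0.00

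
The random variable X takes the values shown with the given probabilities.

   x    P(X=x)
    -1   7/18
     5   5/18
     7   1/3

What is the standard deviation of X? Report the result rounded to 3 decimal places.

3.543

E[X] = 10/3, E[X²] = 71/3
Var(X) = E[X²] − (E[X])² = 71/3 − 100/9 = 113/9
SD(X) = √(113/9) ≈ 3.543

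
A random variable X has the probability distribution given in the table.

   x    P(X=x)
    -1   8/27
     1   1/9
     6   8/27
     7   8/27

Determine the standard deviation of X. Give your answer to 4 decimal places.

E[X] = 11/3, E[X²] = 691/27
Var(X) = E[X²] − (E[X])² = 691/27 − 121/9 = 328/27
SD(X) = √(328/27) ≈ 3.4854

3.4854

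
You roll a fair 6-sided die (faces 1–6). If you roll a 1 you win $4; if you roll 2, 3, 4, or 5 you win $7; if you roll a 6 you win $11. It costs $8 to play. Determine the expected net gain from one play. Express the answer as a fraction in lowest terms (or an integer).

E[payout] = (1/6)·4 + (2/3)·7 + (1/6)·11 = 43/6
Expected profit = 43/6 − 8 = -5/6

-5/6 dollars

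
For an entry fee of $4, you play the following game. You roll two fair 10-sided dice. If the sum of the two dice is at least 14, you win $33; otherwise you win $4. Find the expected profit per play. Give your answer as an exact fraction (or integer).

E[payout] = (18/25)·4 + (7/25)·33 = 303/25
Expected profit = 303/25 − 4 = 203/25

203/25 dollars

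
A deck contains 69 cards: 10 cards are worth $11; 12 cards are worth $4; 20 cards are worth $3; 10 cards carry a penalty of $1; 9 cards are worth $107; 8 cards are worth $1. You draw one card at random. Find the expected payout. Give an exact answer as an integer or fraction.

E[payout] = (10/69)·11 + (12/69)·4 + (20/69)·3 + (10/69)·(-1) + (9/69)·107 + (8/69)·1 = 393/23

393/23 dollars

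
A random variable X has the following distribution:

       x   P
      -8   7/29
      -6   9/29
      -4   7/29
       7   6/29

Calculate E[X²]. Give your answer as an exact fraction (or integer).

E[X²] = (7/29)·64 + (9/29)·36 + (7/29)·16 + (6/29)·49
     = 1178/29

1178/29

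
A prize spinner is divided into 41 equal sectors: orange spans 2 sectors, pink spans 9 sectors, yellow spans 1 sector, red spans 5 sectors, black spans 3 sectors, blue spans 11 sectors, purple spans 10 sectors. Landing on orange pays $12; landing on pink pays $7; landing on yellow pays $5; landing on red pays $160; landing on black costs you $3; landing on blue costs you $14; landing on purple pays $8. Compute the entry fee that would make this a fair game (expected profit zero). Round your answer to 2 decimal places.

$19.73

E[payout] = (2/41)·12 + (9/41)·7 + (1/41)·5 + (5/41)·160 + (3/41)·(-3) + (11/41)·(-14) + (10/41)·8 = 809/41
Fair fee = E[payout] = 809/41 ≈ $19.73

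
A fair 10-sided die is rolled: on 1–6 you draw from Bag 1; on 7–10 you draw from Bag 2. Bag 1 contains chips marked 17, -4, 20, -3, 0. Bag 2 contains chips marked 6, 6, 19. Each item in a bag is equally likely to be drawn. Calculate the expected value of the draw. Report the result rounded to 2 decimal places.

E[X | Bag 1] = (17 − 4 + 20 − 3 + 0)/5 = 6
E[X | Bag 2] = (6 + 6 + 19)/3 = 31/3
E[X] = (3/5)·6 + (2/5)·31/3 = 116/15 ≈ 7.73

7.73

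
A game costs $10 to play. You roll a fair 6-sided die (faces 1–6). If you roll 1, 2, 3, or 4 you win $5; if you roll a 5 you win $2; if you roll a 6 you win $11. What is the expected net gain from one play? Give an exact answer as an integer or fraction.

-9/2 dollars

E[payout] = (1/6)·2 + (2/3)·5 + (1/6)·11 = 11/2
Expected profit = 11/2 − 10 = -9/2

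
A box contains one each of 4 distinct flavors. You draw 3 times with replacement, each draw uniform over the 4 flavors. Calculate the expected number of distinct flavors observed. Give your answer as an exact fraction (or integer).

Let Xⱼ=1 if type j appears at least once. P(Xⱼ=1) = 1 − ((4−1)/4)^3 = 37/64.
E[#distinct] = 4·37/64 = 37/16.

37/16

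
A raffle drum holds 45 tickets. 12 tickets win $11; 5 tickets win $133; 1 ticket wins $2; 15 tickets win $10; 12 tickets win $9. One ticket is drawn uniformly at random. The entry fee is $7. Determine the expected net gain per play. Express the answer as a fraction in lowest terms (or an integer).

E[payout] = (12/45)·11 + (5/45)·133 + (1/45)·2 + (15/45)·10 + (12/45)·9 = 1057/45
Expected profit = 1057/45 − 7 = 742/45

742/45 dollars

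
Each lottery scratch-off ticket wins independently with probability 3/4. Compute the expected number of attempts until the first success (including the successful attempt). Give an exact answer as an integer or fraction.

For a geometric distribution, E[trials] = 1/p = 1/(3/4) = 4/3.

4/3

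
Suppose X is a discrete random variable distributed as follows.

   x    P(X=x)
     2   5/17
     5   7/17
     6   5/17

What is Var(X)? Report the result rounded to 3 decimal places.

E[X] = (5/17)·2 + (7/17)·5 + (5/17)·6 = 75/17
E[X²] = (5/17)·4 + (7/17)·25 + (5/17)·36 = 375/17
Var(X) = 375/17 − (75/17)² = 750/289 ≈ 2.595

2.595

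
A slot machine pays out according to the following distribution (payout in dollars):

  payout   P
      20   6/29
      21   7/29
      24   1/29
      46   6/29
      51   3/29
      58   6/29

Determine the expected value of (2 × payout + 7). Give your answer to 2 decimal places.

E[2x+7] = (6/29)·47 + (7/29)·49 + (1/29)·55 + (6/29)·99 + (3/29)·109 + (6/29)·123
     = 2339/29 ≈ 80.66

80.66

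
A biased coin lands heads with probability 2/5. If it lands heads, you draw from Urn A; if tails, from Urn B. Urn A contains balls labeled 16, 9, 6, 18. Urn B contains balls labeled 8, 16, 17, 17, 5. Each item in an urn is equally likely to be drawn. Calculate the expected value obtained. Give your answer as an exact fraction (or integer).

E[X | Urn A] = (16 + 9 + 6 + 18)/4 = 49/4
E[X | Urn B] = (8 + 16 + 17 + 17 + 5)/5 = 63/5
E[X] = (2/5)·49/4 + (3/5)·63/5 = 623/50

623/50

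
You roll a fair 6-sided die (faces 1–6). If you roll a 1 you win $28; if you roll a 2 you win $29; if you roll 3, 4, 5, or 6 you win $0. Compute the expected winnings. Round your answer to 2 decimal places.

$9.50

E[payout] = (2/3)·0 + (1/6)·28 + (1/6)·29 = 19/2
≈ $9.50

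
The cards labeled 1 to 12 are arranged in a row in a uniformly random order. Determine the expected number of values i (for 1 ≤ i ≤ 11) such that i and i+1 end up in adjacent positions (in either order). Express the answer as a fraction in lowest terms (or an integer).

11/6

For each i ∈ {1,…,11}, let Xᵢ = 1 if i and i+1 are adjacent. P(Xᵢ=1) = 2·(12−1)!/12! = 2/12.
By linearity, E[ΣXᵢ] = (11)·(2/12) = 11/6.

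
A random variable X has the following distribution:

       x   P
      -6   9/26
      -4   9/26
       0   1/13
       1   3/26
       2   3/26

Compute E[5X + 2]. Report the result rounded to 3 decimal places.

E[5x+2] = (9/26)·(-28) + (9/26)·(-18) + (1/13)·2 + (3/26)·7 + (3/26)·12
     = -353/26 ≈ -13.577

-13.577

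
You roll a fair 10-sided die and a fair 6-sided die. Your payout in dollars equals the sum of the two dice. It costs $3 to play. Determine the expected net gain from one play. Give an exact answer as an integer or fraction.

$6

Distribution of the sum of the two dice: 2 w.p. 1/60, 3 w.p. 1/30, 4 w.p. 1/20, 5 w.p. 1/15, 6 w.p. 1/12, 7 w.p. 1/10, …
E[payout] = (1/60)·2 + (1/30)·3 + (1/20)·4 + (1/15)·5 + (1/12)·6 + (1/10)·7 + (1/10)·8 + (1/10)·9 + (1/10)·10 + (1/10)·11 + (1/12)·12 + (1/15)·13 + (1/20)·14 + (1/30)·15 + (1/60)·16 = 9
Expected profit = 9 − 3 = 6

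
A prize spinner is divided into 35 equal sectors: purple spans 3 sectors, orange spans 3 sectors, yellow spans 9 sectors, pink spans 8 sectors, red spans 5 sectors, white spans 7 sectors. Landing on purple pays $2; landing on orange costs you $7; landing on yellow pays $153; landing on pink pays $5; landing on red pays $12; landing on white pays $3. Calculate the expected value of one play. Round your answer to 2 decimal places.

E[payout] = (3/35)·2 + (3/35)·(-7) + (9/35)·153 + (8/35)·5 + (5/35)·12 + (7/35)·3 = 1483/35
≈ $42.37

$42.37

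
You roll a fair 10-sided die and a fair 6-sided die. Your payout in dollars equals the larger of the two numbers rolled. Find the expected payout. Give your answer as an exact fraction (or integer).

73/12 dollars

Distribution of the larger of the two numbers rolled: 1 w.p. 1/60, 2 w.p. 1/20, 3 w.p. 1/12, 4 w.p. 7/60, 5 w.p. 3/20, 6 w.p. 11/60, …
E[payout] = (1/60)·1 + (1/20)·2 + (1/12)·3 + (7/60)·4 + (3/20)·5 + (11/60)·6 + (1/10)·7 + (1/10)·8 + (1/10)·9 + (1/10)·10 = 73/12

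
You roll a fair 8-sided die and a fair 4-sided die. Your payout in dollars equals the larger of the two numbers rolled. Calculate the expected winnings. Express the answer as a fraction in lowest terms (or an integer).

Distribution of the larger of the two numbers rolled: 1 w.p. 1/32, 2 w.p. 3/32, 3 w.p. 5/32, 4 w.p. 7/32, 5 w.p. 1/8, 6 w.p. 1/8, …
E[payout] = (1/32)·1 + (3/32)·2 + (5/32)·3 + (7/32)·4 + (1/8)·5 + (1/8)·6 + (1/8)·7 + (1/8)·8 = 77/16

77/16 dollars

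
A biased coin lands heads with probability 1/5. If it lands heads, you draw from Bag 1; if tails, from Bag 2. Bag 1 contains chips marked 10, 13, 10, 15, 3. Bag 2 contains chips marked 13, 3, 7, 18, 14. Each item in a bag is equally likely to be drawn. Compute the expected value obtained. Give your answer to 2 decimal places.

E[X | Bag 1] = (10 + 13 + 10 + 15 + 3)/5 = 51/5
E[X | Bag 2] = (13 + 3 + 7 + 18 + 14)/5 = 11
E[X] = (1/5)·51/5 + (4/5)·11 = 271/25 ≈ 10.84

10.84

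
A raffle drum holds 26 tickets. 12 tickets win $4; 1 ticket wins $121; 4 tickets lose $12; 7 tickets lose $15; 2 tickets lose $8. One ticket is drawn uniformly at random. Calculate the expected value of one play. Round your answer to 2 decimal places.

$0.00

E[payout] = (12/26)·4 + (1/26)·121 + (4/26)·(-12) + (7/26)·(-15) + (2/26)·(-8) = 0
≈ $0.00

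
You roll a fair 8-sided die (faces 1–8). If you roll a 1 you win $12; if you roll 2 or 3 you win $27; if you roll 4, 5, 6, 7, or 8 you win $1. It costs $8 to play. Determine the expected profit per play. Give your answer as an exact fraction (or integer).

7/8 dollars

E[payout] = (5/8)·1 + (1/8)·12 + (1/4)·27 = 71/8
Expected profit = 71/8 − 8 = 7/8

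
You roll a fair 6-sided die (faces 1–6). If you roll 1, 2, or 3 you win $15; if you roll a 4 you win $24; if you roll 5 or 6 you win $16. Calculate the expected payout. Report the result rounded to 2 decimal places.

E[payout] = (1/2)·15 + (1/3)·16 + (1/6)·24 = 101/6
≈ $16.83

$16.83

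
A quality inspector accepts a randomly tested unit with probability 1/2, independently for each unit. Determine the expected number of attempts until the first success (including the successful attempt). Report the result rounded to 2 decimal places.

2.00

For a geometric distribution, E[trials] = 1/p = 1/(1/2) = 2.
≈ 2.00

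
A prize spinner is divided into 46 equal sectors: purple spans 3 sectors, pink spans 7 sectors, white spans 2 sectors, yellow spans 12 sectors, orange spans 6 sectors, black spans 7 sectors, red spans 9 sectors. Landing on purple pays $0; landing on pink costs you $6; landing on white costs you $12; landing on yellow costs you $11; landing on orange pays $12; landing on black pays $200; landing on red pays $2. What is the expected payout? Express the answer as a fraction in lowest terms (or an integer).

646/23 dollars

E[payout] = (3/46)·0 + (7/46)·(-6) + (2/46)·(-12) + (12/46)·(-11) + (6/46)·12 + (7/46)·200 + (9/46)·2 = 646/23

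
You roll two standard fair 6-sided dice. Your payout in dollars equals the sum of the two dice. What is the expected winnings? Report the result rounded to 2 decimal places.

$7.00

Distribution of the sum of the two dice: 2 w.p. 1/36, 3 w.p. 1/18, 4 w.p. 1/12, 5 w.p. 1/9, 6 w.p. 5/36, 7 w.p. 1/6, …
E[payout] = (1/36)·2 + (1/18)·3 + (1/12)·4 + (1/9)·5 + (5/36)·6 + (1/6)·7 + (5/36)·8 + (1/9)·9 + (1/12)·10 + (1/18)·11 + (1/36)·12 = 7
≈ $7.00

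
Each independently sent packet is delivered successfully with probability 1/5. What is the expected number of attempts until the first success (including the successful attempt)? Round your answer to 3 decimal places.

For a geometric distribution, E[trials] = 1/p = 1/(1/5) = 5.
≈ 5.000

5.000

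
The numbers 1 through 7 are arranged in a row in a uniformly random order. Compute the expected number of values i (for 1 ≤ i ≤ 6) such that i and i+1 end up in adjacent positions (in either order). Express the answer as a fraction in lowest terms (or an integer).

For each i ∈ {1,…,6}, let Xᵢ = 1 if i and i+1 are adjacent. P(Xᵢ=1) = 2·(7−1)!/7! = 2/7.
By linearity, E[ΣXᵢ] = (6)·(2/7) = 12/7.

12/7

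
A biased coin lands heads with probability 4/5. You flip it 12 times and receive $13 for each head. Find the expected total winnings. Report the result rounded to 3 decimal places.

E[#heads] = 12·4/5 = 48/5 (linearity over flips).
E[winnings] = 13·48/5 = 624/5.
≈ 124.800

$124.800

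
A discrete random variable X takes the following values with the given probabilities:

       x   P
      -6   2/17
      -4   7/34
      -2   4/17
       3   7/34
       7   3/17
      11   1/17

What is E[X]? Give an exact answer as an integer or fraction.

E[X] = (2/17)·(-6) + (7/34)·(-4) + (4/17)·(-2) + (7/34)·3 + (3/17)·7 + (1/17)·11
     = 1/2

1/2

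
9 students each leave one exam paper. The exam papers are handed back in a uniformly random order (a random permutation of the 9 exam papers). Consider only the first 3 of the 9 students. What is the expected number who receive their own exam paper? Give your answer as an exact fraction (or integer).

Let Xᵢ = 1 if person i gets their own exam paper. For each i, P(Xᵢ=1) = 1/9.
By linearity of expectation, E[X₁+…+X_3] = 3·(1/9) = 1/3.

1/3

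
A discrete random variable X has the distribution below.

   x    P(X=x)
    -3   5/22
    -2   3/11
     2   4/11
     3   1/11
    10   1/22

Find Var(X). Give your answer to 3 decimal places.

E[X] = (5/22)·(-3) + (3/11)·(-2) + (4/11)·2 + (1/11)·3 + (1/22)·10 = 5/22
E[X²] = (5/22)·9 + (3/11)·4 + (4/11)·4 + (1/11)·9 + (1/22)·100 = 219/22
Var(X) = 219/22 − (5/22)² = 4793/484 ≈ 9.903

9.903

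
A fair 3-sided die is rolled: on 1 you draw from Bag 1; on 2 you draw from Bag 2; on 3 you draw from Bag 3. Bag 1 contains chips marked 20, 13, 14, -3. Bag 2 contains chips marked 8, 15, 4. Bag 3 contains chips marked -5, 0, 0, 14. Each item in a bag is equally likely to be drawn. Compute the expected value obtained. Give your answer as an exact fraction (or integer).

89/12

E[X | Bag 1] = (20 + 13 + 14 − 3)/4 = 11
E[X | Bag 2] = (8 + 15 + 4)/3 = 9
E[X | Bag 3] = (-5 + 0 + 0 + 14)/4 = 9/4
E[X] = (1/3)·11 + (1/3)·9 + (1/3)·9/4 = 89/12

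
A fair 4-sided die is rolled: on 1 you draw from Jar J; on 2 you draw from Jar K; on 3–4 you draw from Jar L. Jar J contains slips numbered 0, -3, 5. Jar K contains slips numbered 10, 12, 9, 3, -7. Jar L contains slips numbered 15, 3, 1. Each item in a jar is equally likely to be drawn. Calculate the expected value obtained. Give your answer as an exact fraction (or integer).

E[X | Jar J] = (0 − 3 + 5)/3 = 2/3
E[X | Jar K] = (10 + 12 + 9 + 3 − 7)/5 = 27/5
E[X | Jar L] = (15 + 3 + 1)/3 = 19/3
E[X] = (1/4)·2/3 + (1/4)·27/5 + (1/2)·19/3 = 281/60

281/60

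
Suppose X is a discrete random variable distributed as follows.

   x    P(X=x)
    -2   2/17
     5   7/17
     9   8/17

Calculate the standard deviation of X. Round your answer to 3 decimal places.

3.489

E[X] = 103/17, E[X²] = 831/17
Var(X) = E[X²] − (E[X])² = 831/17 − 10609/289 = 3518/289
SD(X) = √(3518/289) ≈ 3.489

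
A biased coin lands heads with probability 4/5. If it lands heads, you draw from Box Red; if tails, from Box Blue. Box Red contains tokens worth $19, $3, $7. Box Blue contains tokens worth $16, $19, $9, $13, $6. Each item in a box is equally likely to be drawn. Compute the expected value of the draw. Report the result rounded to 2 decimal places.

E[X | Box Red] = (19 + 3 + 7)/3 = 29/3
E[X | Box Blue] = (16 + 19 + 9 + 13 + 6)/5 = 63/5
E[X] = (4/5)·29/3 + (1/5)·63/5 = 769/75 ≈ 10.25

$10.25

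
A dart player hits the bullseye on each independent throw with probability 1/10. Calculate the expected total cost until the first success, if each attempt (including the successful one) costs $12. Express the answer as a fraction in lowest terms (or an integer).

E[#attempts] = 1/p = 10; E[cost] = 12·10 = 120.

$120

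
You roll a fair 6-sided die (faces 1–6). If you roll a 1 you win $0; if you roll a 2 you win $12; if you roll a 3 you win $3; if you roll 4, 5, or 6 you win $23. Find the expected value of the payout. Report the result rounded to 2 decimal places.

$14.00

E[payout] = (1/6)·0 + (1/6)·3 + (1/6)·12 + (1/2)·23 = 14
≈ $14.00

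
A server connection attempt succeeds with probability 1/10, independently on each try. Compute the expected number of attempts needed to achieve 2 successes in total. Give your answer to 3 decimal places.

By linearity (sum of 2 independent geometric waits), E[trials] = 2/p = 2/(1/10) = 20.
≈ 20.000

20.000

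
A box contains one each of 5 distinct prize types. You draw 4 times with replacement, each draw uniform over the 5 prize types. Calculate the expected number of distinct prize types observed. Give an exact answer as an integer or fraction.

369/125

Let Xⱼ=1 if type j appears at least once. P(Xⱼ=1) = 1 − ((5−1)/5)^4 = 369/625.
E[#distinct] = 5·369/625 = 369/125.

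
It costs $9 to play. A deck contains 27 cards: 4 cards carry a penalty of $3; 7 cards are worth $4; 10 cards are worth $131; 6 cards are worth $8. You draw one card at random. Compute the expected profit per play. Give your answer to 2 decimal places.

E[payout] = (4/27)·(-3) + (7/27)·4 + (10/27)·131 + (6/27)·8 = 458/9
Expected profit = 458/9 − 9 = 377/9 ≈ $41.89

$41.89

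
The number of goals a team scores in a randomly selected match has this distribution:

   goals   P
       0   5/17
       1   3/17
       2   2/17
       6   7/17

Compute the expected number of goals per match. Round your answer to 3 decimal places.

2.882

E[X] = (5/17)·0 + (3/17)·1 + (2/17)·2 + (7/17)·6
     = 49/17 ≈ 2.882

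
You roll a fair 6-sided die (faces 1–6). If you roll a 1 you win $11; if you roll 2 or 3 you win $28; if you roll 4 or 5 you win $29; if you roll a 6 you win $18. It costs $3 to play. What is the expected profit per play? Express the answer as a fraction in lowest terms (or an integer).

125/6 dollars

E[payout] = (1/6)·11 + (1/6)·18 + (1/3)·28 + (1/3)·29 = 143/6
Expected profit = 143/6 − 3 = 125/6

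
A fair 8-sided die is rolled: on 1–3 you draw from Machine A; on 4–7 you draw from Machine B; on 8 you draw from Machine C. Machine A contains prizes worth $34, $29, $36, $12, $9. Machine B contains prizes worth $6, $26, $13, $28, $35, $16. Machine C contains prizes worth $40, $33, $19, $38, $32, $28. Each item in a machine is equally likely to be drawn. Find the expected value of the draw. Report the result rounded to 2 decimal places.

E[X | Machine A] = (34 + 29 + 36 + 12 + 9)/5 = 24
E[X | Machine B] = (6 + 26 + 13 + 28 + 35 + 16)/6 = 62/3
E[X | Machine C] = (40 + 33 + 19 + 38 + 32 + 28)/6 = 95/3
E[X] = (3/8)·24 + (1/2)·62/3 + (1/8)·95/3 = 559/24 ≈ 23.29

$23.29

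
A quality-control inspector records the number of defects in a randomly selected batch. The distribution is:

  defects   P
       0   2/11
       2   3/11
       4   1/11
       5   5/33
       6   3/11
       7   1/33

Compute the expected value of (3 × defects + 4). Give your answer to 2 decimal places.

14.55

E[3x+4] = (2/11)·4 + (3/11)·10 + (1/11)·16 + (5/33)·19 + (3/11)·22 + (1/33)·25
     = 160/11 ≈ 14.55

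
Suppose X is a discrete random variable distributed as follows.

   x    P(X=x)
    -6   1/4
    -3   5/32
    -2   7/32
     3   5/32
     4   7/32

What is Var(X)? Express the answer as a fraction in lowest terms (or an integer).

3855/256

E[X] = (1/4)·(-6) + (5/32)·(-3) + (7/32)·(-2) + (5/32)·3 + (7/32)·4 = -17/16
E[X²] = (1/4)·36 + (5/32)·9 + (7/32)·4 + (5/32)·9 + (7/32)·16 = 259/16
Var(X) = 259/16 − (-17/16)² = 3855/256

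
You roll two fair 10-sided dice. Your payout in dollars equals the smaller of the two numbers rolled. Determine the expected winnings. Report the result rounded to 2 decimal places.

Distribution of the smaller of the two numbers rolled: 1 w.p. 19/100, 2 w.p. 17/100, 3 w.p. 3/20, 4 w.p. 13/100, 5 w.p. 11/100, 6 w.p. 9/100, …
E[payout] = (19/100)·1 + (17/100)·2 + (3/20)·3 + (13/100)·4 + (11/100)·5 + (9/100)·6 + (7/100)·7 + (1/20)·8 + (3/100)·9 + (1/100)·10 = 77/20
≈ $3.85

$3.85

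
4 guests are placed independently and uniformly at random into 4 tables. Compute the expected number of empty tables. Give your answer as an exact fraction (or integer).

81/64

Let Xⱼ=1 if table j is empty. P(Xⱼ=1) = ((4-1)/4)^4 = 81/256.
By linearity, E[#empty] = 4·81/256 = 81/64.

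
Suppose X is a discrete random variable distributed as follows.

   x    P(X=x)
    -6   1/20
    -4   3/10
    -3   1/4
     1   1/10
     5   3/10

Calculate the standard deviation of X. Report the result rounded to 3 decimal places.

E[X] = -13/20, E[X²] = 329/20
Var(X) = E[X²] − (E[X])² = 329/20 − 169/400 = 6411/400
SD(X) = √(6411/400) ≈ 4.003

4.003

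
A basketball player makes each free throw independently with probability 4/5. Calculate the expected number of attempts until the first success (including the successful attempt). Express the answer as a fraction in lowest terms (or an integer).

For a geometric distribution, E[trials] = 1/p = 1/(4/5) = 5/4.

5/4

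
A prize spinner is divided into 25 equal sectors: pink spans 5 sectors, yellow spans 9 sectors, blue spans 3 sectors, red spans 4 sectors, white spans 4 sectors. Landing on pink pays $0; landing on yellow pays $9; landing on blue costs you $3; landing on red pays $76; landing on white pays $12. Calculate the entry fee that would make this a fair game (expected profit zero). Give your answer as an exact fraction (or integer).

424/25 dollars

E[payout] = (5/25)·0 + (9/25)·9 + (3/25)·(-3) + (4/25)·76 + (4/25)·12 = 424/25
Fair fee = E[payout] = 424/25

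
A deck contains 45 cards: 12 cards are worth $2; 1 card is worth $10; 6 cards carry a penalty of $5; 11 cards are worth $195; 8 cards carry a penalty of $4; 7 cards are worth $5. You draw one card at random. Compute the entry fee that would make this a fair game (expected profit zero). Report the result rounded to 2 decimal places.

E[payout] = (12/45)·2 + (1/45)·10 + (6/45)·(-5) + (11/45)·195 + (8/45)·(-4) + (7/45)·5 = 2152/45
Fair fee = E[payout] = 2152/45 ≈ $47.82

$47.82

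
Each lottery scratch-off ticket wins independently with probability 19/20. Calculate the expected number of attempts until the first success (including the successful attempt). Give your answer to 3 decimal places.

1.053

For a geometric distribution, E[trials] = 1/p = 1/(19/20) = 20/19.
≈ 1.053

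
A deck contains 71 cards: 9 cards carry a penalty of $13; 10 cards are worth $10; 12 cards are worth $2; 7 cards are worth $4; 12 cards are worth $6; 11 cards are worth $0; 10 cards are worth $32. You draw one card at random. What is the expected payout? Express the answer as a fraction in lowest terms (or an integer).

E[payout] = (9/71)·(-13) + (10/71)·10 + (12/71)·2 + (7/71)·4 + (12/71)·6 + (11/71)·0 + (10/71)·32 = 427/71

427/71 dollars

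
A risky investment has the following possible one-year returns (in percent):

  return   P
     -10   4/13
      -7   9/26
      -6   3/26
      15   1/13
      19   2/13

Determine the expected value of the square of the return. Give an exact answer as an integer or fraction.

E[X²] = (4/13)·100 + (9/26)·49 + (3/26)·36 + (1/13)·225 + (2/13)·361
     = 3243/26

3243/26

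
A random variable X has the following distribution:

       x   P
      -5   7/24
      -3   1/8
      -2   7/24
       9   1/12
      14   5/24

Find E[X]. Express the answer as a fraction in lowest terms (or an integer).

E[X] = (7/24)·(-5) + (1/8)·(-3) + (7/24)·(-2) + (1/12)·9 + (5/24)·14
     = 5/4

5/4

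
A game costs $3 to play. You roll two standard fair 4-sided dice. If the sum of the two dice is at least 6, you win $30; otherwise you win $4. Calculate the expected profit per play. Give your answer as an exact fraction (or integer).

43/4 dollars

E[payout] = (5/8)·4 + (3/8)·30 = 55/4
Expected profit = 55/4 − 3 = 43/4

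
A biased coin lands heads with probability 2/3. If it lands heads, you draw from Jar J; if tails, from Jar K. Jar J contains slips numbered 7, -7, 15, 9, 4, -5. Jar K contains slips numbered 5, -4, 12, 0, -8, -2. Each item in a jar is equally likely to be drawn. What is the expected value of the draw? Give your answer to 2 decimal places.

2.72

E[X | Jar J] = (7 − 7 + 15 + 9 + 4 − 5)/6 = 23/6
E[X | Jar K] = (5 − 4 + 12 + 0 − 8 − 2)/6 = 1/2
E[X] = (2/3)·23/6 + (1/3)·1/2 = 49/18 ≈ 2.72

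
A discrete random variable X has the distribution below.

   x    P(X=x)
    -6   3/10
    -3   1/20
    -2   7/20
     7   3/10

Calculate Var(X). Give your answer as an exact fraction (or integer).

E[X] = (3/10)·(-6) + (1/20)·(-3) + (7/20)·(-2) + (3/10)·7 = -11/20
E[X²] = (3/10)·36 + (1/20)·9 + (7/20)·4 + (3/10)·49 = 547/20
Var(X) = 547/20 − (-11/20)² = 10819/400

10819/400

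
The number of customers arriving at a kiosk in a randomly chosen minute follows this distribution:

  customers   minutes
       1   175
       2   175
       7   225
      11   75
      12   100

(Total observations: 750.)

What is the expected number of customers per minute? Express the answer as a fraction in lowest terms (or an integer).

11/2

Total = 750, so P(customers=1) = 175/750, etc.
E[X] = (7/30)·1 + (7/30)·2 + (3/10)·7 + (1/10)·11 + (2/15)·12
     = 11/2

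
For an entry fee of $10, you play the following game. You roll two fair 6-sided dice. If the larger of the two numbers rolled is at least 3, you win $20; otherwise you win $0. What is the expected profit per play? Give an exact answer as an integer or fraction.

E[payout] = (1/9)·0 + (8/9)·20 = 160/9
Expected profit = 160/9 − 10 = 70/9

70/9 dollars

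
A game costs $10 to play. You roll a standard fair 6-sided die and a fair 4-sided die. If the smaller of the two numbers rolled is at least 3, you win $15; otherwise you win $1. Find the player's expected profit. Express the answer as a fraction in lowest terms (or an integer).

E[payout] = (2/3)·1 + (1/3)·15 = 17/3
Expected profit = 17/3 − 10 = -13/3

-13/3 dollars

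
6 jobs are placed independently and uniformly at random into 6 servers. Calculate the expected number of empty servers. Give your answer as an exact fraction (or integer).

Let Xⱼ=1 if server j is empty. P(Xⱼ=1) = ((6-1)/6)^6 = 15625/46656.
By linearity, E[#empty] = 6·15625/46656 = 15625/7776.

15625/7776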